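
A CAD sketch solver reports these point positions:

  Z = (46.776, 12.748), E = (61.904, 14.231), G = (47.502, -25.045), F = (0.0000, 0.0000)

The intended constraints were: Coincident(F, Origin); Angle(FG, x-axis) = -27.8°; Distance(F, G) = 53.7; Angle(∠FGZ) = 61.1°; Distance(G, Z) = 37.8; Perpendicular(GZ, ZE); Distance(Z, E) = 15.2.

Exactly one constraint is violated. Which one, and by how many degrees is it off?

Perpendicular(GZ, ZE) — off by 4.50°.

F = (0.00, 0.00) ✓; FG at -27.80° ✓; |FG| = 53.70 ✓; ∠FGZ = 61.10° ✓; |GZ| = 37.80 ✓; ∠(GZ, ZE) = 85.50° ✗; |ZE| = 15.20 ✓.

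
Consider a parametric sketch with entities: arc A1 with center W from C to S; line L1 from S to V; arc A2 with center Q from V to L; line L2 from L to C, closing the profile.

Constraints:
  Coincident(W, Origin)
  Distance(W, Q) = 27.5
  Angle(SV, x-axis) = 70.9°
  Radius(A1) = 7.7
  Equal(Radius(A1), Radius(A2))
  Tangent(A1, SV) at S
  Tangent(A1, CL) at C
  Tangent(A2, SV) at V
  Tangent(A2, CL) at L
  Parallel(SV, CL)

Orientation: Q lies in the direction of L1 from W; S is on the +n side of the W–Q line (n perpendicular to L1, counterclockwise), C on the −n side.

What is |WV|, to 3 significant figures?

28.6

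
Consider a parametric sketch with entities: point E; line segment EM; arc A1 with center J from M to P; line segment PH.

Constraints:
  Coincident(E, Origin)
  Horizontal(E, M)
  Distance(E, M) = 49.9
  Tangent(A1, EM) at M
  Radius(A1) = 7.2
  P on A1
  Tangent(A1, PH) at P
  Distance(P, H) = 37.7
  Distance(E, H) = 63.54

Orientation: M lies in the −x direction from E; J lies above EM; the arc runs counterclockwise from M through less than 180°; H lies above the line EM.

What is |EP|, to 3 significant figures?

43.4

Checks: E.y = 0.00, M.y = 0.00 ✓; |JP| = 7.200 ✓; ∠(JP, PH) = 90.00° ✓; |PH| = 37.70 ✓; |EH| = 63.54 ✓.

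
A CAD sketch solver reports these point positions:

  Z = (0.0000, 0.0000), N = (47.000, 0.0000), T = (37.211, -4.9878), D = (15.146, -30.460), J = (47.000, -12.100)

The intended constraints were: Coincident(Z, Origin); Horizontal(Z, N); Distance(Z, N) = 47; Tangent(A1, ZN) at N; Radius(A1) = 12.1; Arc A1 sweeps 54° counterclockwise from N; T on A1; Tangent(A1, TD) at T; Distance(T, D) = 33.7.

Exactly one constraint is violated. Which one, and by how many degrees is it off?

Tangent(A1, TD) at T — off by 4.90°.

Z = (0.00, 0.00) ✓; Z.y = 0.00, N.y = 0.00 ✓; |ZN| = 47.00 ✓; ∠(JN, NZ) = 90.00° ✓; |JN| = 12.10 ✓; bearing(J→T) − bearing(J→N) = 54.00° ✓; |JT| = 12.10 ✓; ∠(JT, TD) = 94.90° ✗; |TD| = 33.70 ✓.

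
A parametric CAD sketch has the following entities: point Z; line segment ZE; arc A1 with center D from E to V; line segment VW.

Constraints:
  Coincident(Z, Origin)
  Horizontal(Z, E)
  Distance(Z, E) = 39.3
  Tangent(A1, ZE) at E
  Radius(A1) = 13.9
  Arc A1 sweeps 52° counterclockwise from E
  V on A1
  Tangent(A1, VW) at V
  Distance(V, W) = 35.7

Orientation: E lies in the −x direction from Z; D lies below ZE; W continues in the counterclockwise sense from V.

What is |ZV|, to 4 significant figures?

50.54

Z is at the origin; Z and E share the same y with |ZE| = 39.3 and E on the −x side, so E = (-39.30, 0.000). A1 meets ZE tangentially, so DE is at right angles to ZE, so D = E + (0, -13.9) = (-39.30, -13.90). On A1, E sits at bearing 90° from D; a 52° counterclockwise sweep puts V at bearing 142°, so V = D + 13.9·(cos 142°, sin 142°) = (-50.25, -5.342). Then |ZV| = |V − Z| = 50.54.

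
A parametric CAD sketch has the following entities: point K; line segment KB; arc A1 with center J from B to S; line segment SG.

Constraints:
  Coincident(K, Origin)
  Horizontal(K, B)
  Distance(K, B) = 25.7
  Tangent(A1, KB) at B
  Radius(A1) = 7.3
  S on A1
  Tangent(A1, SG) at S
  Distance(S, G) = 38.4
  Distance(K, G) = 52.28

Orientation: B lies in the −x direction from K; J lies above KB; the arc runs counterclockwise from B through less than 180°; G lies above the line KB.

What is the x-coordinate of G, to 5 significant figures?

-24.169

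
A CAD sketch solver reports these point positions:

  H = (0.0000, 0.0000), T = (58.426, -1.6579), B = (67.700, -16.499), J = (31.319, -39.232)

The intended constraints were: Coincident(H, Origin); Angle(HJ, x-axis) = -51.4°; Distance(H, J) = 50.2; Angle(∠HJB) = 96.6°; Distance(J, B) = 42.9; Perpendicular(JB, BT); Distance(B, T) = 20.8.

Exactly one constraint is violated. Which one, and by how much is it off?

Distance(B, T) = 20.8 — off by 3.30.

H = (0.00, 0.00) ✓; HJ at -51.40° ✓; |HJ| = 50.20 ✓; ∠HJB = 96.60° ✓; |JB| = 42.90 ✓; ∠(JB, BT) = 90.00° ✓; |BT| = 17.50 ✗.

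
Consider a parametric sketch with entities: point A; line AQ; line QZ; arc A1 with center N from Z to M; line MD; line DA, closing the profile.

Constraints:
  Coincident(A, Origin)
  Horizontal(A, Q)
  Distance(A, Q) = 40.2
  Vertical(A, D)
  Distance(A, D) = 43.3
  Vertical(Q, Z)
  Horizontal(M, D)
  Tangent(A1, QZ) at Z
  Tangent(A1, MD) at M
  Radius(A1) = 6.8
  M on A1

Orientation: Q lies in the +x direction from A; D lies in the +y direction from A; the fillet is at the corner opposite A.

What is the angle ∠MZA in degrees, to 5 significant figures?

87.238°

A is at the origin; AQ is horizontal with |AQ| = 40.2 and Q on the +x side, so Q = (40.200, 0.0000). AD is vertical with |AD| = 43.3 and D on the +y side, so D = (0.0000, 43.300). The virtual corner opposite A is at (40.200, 43.300). The tangent condition forces NZ to be normal to QZ and the tangent condition forces NM to be normal to MD, with radius 6.8, so the center N sits 6.8 in from both sides at N = (33.400, 36.500). That places the tangent points at Z = (40.200, 36.500) on QZ and M = (33.400, 43.300) on MD. Then cos ∠MZA = ZM·ZA / (|ZM||ZA|), giving 87.238°.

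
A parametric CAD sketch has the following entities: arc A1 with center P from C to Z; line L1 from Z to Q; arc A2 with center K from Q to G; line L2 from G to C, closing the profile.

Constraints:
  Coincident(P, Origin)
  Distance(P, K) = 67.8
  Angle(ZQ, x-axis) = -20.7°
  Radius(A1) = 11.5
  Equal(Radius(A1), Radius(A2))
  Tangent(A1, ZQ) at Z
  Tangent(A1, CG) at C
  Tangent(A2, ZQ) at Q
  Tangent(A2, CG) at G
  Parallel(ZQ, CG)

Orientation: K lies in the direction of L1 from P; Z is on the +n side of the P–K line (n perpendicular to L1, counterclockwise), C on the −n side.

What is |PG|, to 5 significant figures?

68.768

The slot axis is L1's direction at -20.7°, so u = (cos -20.7°, sin -20.7°) = (0.93544, -0.35347) and n = (−sin -20.7°, cos -20.7°) = (0.35347, 0.93544). P is at the origin and K lies 67.8 along u from P, so K = 67.8·u = (63.423, -23.966). Tangency of A1 to both parallel lines with radius 11.5 puts Z and C at P ± 11.5·n: Z = (4.0650, 10.758), C = (-4.0650, -10.758). Equal radii place Q and G the same way about K: Q = K + 11.5·n = (67.488, -13.208), G = K − 11.5·n = (59.358, -34.723). Then |PG| = |G − P| = 68.768.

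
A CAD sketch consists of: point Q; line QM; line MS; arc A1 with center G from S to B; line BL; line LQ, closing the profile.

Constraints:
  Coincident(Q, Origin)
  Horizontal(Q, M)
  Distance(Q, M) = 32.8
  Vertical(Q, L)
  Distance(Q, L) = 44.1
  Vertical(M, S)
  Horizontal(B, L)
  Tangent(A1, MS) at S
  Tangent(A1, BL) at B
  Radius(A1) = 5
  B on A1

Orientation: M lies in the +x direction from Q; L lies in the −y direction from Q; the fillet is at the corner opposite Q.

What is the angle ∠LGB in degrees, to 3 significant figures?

79.8°

The virtual corner opposite Q is at (32.8, -44.1). Tangency of A1 to MS means the radius GS is perpendicular to MS and A1 meets BL tangentially, so GB is at right angles to BL, with radius 5.0, so the center G sits 5.0 in from both sides at G = (27.8, -39.1). That places the tangent points at S = (32.8, -39.1) on MS and B = (27.8, -44.1) on BL. Then cos ∠LGB = GL·GB / (|GL||GB|), giving 79.8°.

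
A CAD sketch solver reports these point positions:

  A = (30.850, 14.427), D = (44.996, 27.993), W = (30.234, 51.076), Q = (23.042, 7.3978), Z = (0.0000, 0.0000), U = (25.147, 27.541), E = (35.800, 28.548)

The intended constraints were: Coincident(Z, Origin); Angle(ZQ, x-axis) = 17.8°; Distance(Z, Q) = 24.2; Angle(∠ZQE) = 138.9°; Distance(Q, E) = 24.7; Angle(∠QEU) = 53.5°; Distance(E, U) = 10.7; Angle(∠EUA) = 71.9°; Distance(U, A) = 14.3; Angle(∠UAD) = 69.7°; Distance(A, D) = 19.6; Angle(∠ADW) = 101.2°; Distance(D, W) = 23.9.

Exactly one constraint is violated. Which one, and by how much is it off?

Distance(D, W) = 23.9 — off by 3.50.

Z = (0.00, 0.00) ✓; ZQ at 17.80° ✓; |ZQ| = 24.20 ✓; ∠ZQE = 138.9° ✓; |QE| = 24.70 ✓; ∠QEU = 53.50° ✓; |EU| = 10.70 ✓; ∠EUA = 71.90° ✓; |UA| = 14.30 ✓; ∠UAD = 69.70° ✓; |AD| = 19.60 ✓; ∠ADW = 101.2° ✓; |DW| = 27.40 ✗.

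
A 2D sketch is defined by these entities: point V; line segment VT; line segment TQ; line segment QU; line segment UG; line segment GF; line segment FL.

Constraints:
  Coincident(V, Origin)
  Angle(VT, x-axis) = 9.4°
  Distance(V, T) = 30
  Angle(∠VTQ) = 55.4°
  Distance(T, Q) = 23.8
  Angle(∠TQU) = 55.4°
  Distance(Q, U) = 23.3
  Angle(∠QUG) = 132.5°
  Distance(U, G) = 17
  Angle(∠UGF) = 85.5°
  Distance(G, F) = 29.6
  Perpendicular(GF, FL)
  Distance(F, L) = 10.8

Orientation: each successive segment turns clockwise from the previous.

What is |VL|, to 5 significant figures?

36.294

V is at the origin; VT runs at 9.4° with length 30.0, so T = (29.597, 4.8998). ∠VTQ = 55.4° gives TQ at -115.20° from the x-axis; with |TQ| = 23.8, Q = (19.464, -16.635). ∠TQU = 55.4° gives QU at 120.20° from the x-axis; with |QU| = 23.3, U = (7.7433, 3.5025). ∠QUG = 132.5° gives UG at 72.700° from the x-axis; with |UG| = 17.0, G = (12.799, 19.733). ∠UGF = 85.5° gives GF at -21.800° from the x-axis; with |GF| = 29.6, F = (40.282, 8.7409). The perpendicularity gives FL at right angles to GF, so FL runs at -111.80°; with |FL| = 10.8, L = (36.271, -1.2867). Then |VL| = |L − V| = 36.294.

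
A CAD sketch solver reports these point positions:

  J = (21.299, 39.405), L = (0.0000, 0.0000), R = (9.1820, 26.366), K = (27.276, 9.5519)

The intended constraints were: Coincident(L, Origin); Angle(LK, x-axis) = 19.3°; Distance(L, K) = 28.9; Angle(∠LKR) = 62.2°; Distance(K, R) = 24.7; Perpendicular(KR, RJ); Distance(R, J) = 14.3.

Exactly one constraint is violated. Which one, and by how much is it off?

Distance(R, J) = 14.3 — off by 3.50.

L = (0.00, 0.00) ✓; LK at 19.30° ✓; |LK| = 28.90 ✓; ∠LKR = 62.20° ✓; |KR| = 24.70 ✓; ∠(KR, RJ) = 90.00° ✓; |RJ| = 17.80 ✗.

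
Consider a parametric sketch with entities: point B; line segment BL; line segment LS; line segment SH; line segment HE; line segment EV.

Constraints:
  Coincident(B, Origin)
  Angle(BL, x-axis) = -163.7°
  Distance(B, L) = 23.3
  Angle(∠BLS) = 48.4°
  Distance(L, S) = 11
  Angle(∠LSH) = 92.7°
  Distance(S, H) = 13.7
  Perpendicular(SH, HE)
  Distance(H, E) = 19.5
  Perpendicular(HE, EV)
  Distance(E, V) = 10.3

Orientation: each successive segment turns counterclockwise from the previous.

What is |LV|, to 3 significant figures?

9.37

B is at the origin; BL runs at -163.7° with length 23.3, so L = (-22.4, -6.54). ∠BLS = 48.4° gives LS at -32.1° from the x-axis; with |LS| = 11.0, S = (-13.0, -12.4). ∠LSH = 92.7° gives SH at 55.2° from the x-axis; with |SH| = 13.7, H = (-5.23, -1.14). SH is perpendicular to HE, so HE runs at 145°; with |HE| = 19.5, E = (-21.2, 9.99). HE ⟂ EV, so EV runs at -125°; with |EV| = 10.3, V = (-27.1, 1.54). Then |LV| = |V − L| = 9.37.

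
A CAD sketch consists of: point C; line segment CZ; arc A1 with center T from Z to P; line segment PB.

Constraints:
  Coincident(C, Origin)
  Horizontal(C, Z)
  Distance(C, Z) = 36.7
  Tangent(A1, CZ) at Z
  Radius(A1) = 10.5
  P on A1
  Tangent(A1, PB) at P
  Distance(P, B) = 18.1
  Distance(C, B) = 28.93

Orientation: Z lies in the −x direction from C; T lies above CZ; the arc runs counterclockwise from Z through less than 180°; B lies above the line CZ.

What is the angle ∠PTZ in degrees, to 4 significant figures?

62.68°

Checks: |TP| = 10.50 ✓; ∠(TP, PB) = 90.00° ✓; |PB| = 18.10 ✓; |CB| = 28.93 ✓.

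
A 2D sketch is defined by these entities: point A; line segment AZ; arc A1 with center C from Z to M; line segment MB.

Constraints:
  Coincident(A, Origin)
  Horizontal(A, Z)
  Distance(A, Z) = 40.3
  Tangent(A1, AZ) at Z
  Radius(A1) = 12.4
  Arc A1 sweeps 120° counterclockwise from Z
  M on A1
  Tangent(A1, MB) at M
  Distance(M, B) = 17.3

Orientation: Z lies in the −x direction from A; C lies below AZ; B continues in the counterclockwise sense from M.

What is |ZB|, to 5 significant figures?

33.647

A is at the origin; A and Z share the same y with |AZ| = 40.3 and Z on the −x side, so Z = (-40.300, 0.0000). A1 meets AZ tangentially, so CZ is at right angles to AZ, so C = Z + (0, -12.4) = (-40.300, -12.400). On A1, Z sits at bearing 90° from C; a 120° counterclockwise sweep puts M at bearing 210°, so M = C + 12.4·(cos 210°, sin 210°) = (-51.039, -18.600). The tangent condition forces CM to be normal to MB, so MB runs along (−sin 210°, cos 210°); with |MB| = 17.3, B = (-42.389, -33.582). Then |ZB| = |B − Z| = 33.647.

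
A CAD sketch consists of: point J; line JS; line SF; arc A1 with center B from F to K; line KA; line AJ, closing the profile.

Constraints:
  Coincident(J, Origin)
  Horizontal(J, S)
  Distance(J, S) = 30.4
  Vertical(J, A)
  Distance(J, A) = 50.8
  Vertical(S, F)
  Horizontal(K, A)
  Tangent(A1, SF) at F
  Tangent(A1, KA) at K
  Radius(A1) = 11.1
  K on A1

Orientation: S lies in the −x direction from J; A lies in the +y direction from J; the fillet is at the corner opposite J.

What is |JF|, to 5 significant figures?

50.002

J is at the origin; J and S share the same y with |JS| = 30.4 and S on the −x side, so S = (-30.400, 0.0000). J and A share the same x with |JA| = 50.8 and A on the +y side, so A = (0.0000, 50.800). The virtual corner opposite J is at (-30.400, 50.800). A1 meets SF tangentially, so BF is at right angles to SF and since A1 is tangent to KA there, BK ⟂ KA, with radius 11.1, so the center B sits 11.1 in from both sides at B = (-19.300, 39.700). That places the tangent points at F = (-30.400, 39.700) on SF and K = (-19.300, 50.800) on KA. Then |JF| = |F − J| = 50.002.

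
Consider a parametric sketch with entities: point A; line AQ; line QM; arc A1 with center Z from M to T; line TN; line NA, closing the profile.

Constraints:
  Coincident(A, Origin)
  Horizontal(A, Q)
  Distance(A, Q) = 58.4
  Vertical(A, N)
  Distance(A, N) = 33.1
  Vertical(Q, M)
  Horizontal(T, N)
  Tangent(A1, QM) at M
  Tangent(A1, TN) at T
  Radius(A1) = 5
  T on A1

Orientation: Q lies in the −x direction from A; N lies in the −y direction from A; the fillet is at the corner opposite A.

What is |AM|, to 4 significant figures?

64.81

A is at the origin; AQ is horizontal with |AQ| = 58.4 and Q on the −x side, so Q = (-58.40, 0.000). AN is vertical with |AN| = 33.1 and N on the −y side, so N = (0.000, -33.10). The virtual corner opposite A is at (-58.40, -33.10). Tangency of A1 to QM means the radius ZM is perpendicular to QM and tangency of A1 to TN means the radius ZT is perpendicular to TN, with radius 5.0, so the center Z sits 5.0 in from both sides at Z = (-53.40, -28.10). That places the tangent points at M = (-58.40, -28.10) on QM and T = (-53.40, -33.10) on TN. Then |AM| = |M − A| = 64.81.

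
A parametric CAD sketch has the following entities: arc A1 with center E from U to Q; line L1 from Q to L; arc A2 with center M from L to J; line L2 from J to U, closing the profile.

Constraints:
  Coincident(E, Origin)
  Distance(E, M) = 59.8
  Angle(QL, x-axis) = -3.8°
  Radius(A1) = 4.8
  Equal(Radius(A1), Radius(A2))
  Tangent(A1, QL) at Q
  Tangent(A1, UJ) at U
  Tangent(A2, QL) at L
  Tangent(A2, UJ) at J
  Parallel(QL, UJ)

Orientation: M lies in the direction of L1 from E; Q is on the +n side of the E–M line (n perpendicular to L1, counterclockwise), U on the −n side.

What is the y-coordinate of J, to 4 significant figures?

-8.753

Tangency of A1 to both parallel lines with radius 4.8 puts Q and U at E ± 4.8·n: Q = (0.3181, 4.789), U = (-0.3181, -4.789). Equal radii place L and J the same way about M: L = M + 4.8·n = (59.99, 0.8263), J = M − 4.8·n = (59.35, -8.753). So J.y = -8.753.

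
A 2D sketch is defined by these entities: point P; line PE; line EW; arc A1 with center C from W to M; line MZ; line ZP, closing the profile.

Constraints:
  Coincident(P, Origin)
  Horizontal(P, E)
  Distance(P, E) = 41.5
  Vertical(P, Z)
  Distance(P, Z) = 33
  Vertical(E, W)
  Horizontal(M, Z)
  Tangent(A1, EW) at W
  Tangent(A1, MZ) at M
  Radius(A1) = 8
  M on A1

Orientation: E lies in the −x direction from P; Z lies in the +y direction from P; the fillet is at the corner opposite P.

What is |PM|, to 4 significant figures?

47.02

The virtual corner opposite P is at (-41.50, 33.00). The tangent condition forces CW to be normal to EW and tangency of A1 to MZ means the radius CM is perpendicular to MZ, with radius 8.0, so the center C sits 8.0 in from both sides at C = (-33.50, 25.00). That places the tangent points at W = (-41.50, 25.00) on EW and M = (-33.50, 33.00) on MZ. Then |PM| = |M − P| = 47.02.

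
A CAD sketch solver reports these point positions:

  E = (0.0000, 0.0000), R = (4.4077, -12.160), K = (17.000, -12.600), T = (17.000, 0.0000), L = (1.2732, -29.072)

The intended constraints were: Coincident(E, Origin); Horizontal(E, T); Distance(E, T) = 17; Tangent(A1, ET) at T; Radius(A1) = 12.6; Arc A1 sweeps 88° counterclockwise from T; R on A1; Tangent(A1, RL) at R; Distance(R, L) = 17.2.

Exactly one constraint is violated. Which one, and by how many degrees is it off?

Tangent(A1, RL) at R — off by 8.50°.

E = (0.00, 0.00) ✓; E.y = 0.00, T.y = 0.00 ✓; |ET| = 17.00 ✓; ∠(KT, TE) = 90.00° ✓; |KT| = 12.60 ✓; bearing(K→R) − bearing(K→T) = 88.00° ✓; |KR| = 12.60 ✓; ∠(KR, RL) = 98.50° ✗; |RL| = 17.20 ✓.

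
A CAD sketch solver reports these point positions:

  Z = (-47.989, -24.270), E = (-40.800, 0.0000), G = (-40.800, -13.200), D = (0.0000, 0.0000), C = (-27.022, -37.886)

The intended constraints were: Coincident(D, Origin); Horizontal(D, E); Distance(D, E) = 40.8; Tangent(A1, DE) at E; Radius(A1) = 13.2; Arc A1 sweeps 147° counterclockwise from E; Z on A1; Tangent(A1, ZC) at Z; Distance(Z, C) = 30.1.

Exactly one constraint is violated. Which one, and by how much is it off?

Distance(Z, C) = 30.1 — off by 5.10.

D = (0.00, 0.00) ✓; D.y = 0.00, E.y = 0.00 ✓; |DE| = 40.80 ✓; ∠(GE, ED) = 90.00° ✓; |GE| = 13.20 ✓; bearing(G→Z) − bearing(G→E) = 147.0° ✓; |GZ| = 13.20 ✓; ∠(GZ, ZC) = 90.00° ✓; |ZC| = 25.00 ✗.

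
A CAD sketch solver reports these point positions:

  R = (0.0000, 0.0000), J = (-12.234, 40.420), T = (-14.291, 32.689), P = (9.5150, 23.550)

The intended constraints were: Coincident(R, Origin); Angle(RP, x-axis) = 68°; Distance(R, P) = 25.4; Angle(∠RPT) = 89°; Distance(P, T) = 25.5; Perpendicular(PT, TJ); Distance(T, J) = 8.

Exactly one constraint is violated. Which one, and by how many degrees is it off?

Perpendicular(PT, TJ) — off by 6.10°.

R = (0.00, 0.00) ✓; RP at 68.00° ✓; |RP| = 25.40 ✓; ∠RPT = 89.00° ✓; |PT| = 25.50 ✓; ∠(PT, TJ) = 83.90° ✗; |TJ| = 8.000 ✓.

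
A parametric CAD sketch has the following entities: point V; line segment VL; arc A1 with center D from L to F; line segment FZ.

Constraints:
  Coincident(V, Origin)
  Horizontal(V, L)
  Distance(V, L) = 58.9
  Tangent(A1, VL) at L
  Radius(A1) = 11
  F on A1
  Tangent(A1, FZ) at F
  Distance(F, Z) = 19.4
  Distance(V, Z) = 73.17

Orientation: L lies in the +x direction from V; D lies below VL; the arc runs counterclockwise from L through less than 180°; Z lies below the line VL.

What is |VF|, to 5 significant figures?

54.859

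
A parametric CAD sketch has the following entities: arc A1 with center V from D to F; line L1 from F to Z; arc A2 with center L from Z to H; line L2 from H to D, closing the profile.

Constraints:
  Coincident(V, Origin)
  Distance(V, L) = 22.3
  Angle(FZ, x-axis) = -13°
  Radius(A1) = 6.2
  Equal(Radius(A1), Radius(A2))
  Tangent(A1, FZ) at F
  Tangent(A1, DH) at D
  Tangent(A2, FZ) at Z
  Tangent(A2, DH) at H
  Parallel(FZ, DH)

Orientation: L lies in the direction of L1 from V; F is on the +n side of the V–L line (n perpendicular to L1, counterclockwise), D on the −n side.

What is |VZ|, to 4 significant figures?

23.15

Tangency of A1 to both parallel lines with radius 6.2 puts F and D at V ± 6.2·n: F = (1.395, 6.041), D = (-1.395, -6.041). Equal radii place Z and H the same way about L: Z = L + 6.2·n = (23.12, 1.025), H = L − 6.2·n = (20.33, -11.06). Then |VZ| = |Z − V| = 23.15.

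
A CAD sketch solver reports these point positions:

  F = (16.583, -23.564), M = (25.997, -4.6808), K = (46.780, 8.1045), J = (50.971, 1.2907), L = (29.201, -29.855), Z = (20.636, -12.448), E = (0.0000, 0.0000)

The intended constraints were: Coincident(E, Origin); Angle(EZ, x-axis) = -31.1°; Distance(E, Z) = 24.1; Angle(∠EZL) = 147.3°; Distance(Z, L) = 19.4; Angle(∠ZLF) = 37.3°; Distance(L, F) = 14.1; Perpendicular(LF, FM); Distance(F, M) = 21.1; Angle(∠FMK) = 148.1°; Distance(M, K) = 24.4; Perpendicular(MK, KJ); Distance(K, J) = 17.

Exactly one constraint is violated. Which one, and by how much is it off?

Distance(K, J) = 17 — off by 9.00.

E = (0.00, 0.00) ✓; EZ at -31.10° ✓; |EZ| = 24.10 ✓; ∠EZL = 147.3° ✓; |ZL| = 19.40 ✓; ∠ZLF = 37.30° ✓; |LF| = 14.10 ✓; ∠(LF, FM) = 90.00° ✓; |FM| = 21.10 ✓; ∠FMK = 148.1° ✓; |MK| = 24.40 ✓; ∠(MK, KJ) = 90.00° ✓; |KJ| = 8.000 ✗.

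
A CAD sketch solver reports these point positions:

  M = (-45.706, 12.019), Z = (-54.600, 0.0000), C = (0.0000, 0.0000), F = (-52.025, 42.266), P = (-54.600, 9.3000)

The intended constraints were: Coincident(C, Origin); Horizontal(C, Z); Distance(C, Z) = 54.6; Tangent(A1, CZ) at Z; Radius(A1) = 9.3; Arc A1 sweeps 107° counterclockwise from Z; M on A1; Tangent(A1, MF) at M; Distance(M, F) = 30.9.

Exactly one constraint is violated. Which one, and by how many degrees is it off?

Tangent(A1, MF) at M — off by 5.20°.

C = (0.00, 0.00) ✓; C.y = 0.00, Z.y = 0.00 ✓; |CZ| = 54.60 ✓; ∠(PZ, ZC) = 90.00° ✓; |PZ| = 9.300 ✓; bearing(P→M) − bearing(P→Z) = 107.0° ✓; |PM| = 9.300 ✓; ∠(PM, MF) = 95.20° ✗; |MF| = 30.90 ✓.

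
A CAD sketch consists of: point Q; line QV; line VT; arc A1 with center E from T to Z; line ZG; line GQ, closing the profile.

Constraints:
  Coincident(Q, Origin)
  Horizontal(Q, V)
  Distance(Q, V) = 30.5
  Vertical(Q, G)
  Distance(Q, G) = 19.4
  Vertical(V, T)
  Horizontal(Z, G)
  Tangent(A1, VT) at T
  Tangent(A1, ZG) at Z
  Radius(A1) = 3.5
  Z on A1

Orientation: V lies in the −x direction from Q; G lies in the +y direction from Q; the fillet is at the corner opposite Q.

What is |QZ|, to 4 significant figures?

33.25

Q is at the origin; QV is horizontal with |QV| = 30.5 and V on the −x side, so V = (-30.50, 0.000). QG is vertical with |QG| = 19.4 and G on the +y side, so G = (0.000, 19.40). The virtual corner opposite Q is at (-30.50, 19.40). A1 meets VT tangentially, so ET is at right angles to VT and tangency of A1 to ZG means the radius EZ is perpendicular to ZG, with radius 3.5, so the center E sits 3.5 in from both sides at E = (-27.00, 15.90). That places the tangent points at T = (-30.50, 15.90) on VT and Z = (-27.00, 19.40) on ZG. Then |QZ| = |Z − Q| = 33.25.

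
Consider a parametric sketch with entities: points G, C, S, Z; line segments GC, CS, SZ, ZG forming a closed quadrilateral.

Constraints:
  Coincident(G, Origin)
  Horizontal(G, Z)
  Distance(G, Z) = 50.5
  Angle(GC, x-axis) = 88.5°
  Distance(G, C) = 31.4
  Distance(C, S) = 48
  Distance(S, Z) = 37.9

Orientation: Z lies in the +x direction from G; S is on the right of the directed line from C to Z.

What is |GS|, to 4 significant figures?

21.05

Checks: |CS| = 48.00 ✓; |SZ| = 37.90 ✓.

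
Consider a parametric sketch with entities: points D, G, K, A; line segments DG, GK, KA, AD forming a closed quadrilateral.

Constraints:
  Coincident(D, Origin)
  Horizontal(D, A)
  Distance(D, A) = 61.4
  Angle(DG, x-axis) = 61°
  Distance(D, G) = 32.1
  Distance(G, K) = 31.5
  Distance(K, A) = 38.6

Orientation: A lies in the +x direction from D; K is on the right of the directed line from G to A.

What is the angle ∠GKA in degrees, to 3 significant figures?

99.6°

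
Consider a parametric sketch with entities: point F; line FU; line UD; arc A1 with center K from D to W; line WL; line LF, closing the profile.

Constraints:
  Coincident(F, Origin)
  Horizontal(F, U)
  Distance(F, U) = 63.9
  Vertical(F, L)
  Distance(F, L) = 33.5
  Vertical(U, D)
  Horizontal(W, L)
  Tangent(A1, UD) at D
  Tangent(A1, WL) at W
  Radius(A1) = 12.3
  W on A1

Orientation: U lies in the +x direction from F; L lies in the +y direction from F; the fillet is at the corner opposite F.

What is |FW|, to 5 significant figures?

61.521

F is at the origin; F and U share the same y with |FU| = 63.9 and U on the +x side, so U = (63.900, 0.0000). F and L share the same x with |FL| = 33.5 and L on the +y side, so L = (0.0000, 33.500). The virtual corner opposite F is at (63.900, 33.500). Tangency of A1 to UD means the radius KD is perpendicular to UD and the tangent condition forces KW to be normal to WL, with radius 12.3, so the center K sits 12.3 in from both sides at K = (51.600, 21.200). That places the tangent points at D = (63.900, 21.200) on UD and W = (51.600, 33.500) on WL. Then |FW| = |W − F| = 61.521.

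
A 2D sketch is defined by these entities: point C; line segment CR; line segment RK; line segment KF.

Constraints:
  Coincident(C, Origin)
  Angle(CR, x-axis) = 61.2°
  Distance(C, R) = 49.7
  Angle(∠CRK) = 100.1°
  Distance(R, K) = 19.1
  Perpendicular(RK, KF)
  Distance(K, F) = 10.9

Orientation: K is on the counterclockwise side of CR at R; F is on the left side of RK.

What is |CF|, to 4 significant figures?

47.12

C is at the origin; CR runs at 61.2° with length 49.7, so R = 49.7·(cos 61.2°, sin 61.2°) = (23.94, 43.55). ∠CRK = 100.1°, so RK runs at 61.2° + (180° − 100.1°) = 141.1° from the x-axis; with |RK| = 19.1, K = R + 19.1·(cos 141.1°, sin 141.1°) = (9.079, 55.55). The perpendicularity gives KF at right angles to RK; with |KF| = 10.9 on the left of RK, F = K + 10.9·(-0.6280, -0.7782) = (2.234, 47.06). Then |CF| = |F − C| = 47.12.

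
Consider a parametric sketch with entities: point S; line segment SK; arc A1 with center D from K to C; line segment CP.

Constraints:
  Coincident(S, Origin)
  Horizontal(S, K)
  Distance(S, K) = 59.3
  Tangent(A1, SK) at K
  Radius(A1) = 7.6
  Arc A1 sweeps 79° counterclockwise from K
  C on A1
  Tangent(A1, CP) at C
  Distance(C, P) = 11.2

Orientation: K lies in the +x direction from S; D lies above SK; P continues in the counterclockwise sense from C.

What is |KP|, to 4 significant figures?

19.65

On A1, K sits at bearing -90° from D; a 79° counterclockwise sweep puts C at bearing -11°, so C = D + 7.6·(cos -11°, sin -11°) = (66.76, 6.150). The tangent condition forces DC to be normal to CP, so CP runs along (−sin -11°, cos -11°); with |CP| = 11.2, P = (68.90, 17.14). Then |KP| = |P − K| = 19.65.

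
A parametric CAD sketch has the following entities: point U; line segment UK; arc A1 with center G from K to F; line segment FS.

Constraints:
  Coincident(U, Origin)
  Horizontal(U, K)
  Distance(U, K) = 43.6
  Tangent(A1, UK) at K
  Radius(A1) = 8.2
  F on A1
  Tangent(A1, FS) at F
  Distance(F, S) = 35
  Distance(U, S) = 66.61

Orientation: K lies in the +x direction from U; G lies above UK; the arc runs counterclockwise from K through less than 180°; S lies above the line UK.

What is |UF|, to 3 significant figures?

52.5

Checks: |GF| = 8.200 ✓; ∠(GF, FS) = 90.00° ✓; |FS| = 35.00 ✓; |US| = 66.61 ✓.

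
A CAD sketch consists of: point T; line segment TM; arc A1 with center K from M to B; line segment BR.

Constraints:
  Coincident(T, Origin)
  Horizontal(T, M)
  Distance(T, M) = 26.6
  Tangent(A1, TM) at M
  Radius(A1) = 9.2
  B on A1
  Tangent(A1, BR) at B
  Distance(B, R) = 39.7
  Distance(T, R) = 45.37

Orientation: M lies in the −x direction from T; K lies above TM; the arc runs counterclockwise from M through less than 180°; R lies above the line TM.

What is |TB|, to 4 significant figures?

18.97

Checks: |KM| = 9.200 ✓; |KB| = 9.200 ✓; ∠(KB, BR) = 90.00° ✓; |BR| = 39.70 ✓; |TR| = 45.37 ✓.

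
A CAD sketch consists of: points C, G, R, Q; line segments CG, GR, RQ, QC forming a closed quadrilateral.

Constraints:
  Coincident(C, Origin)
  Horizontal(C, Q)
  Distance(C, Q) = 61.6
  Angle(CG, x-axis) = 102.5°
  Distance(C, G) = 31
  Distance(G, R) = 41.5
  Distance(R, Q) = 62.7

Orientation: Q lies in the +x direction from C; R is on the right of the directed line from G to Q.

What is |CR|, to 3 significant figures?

10.7

Checks: |GR| = 41.50 ✓; |RQ| = 62.70 ✓.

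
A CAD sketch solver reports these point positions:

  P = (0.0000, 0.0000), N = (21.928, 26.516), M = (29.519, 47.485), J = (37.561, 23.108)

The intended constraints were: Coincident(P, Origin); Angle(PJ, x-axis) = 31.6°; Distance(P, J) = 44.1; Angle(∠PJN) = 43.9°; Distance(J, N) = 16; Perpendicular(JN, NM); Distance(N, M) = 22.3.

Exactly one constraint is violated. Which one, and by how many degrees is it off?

Perpendicular(JN, NM) — off by 7.60°.

P = (0.00, 0.00) ✓; PJ at 31.60° ✓; |PJ| = 44.10 ✓; ∠PJN = 43.90° ✓; |JN| = 16.00 ✓; ∠(JN, NM) = 97.60° ✗; |NM| = 22.30 ✓.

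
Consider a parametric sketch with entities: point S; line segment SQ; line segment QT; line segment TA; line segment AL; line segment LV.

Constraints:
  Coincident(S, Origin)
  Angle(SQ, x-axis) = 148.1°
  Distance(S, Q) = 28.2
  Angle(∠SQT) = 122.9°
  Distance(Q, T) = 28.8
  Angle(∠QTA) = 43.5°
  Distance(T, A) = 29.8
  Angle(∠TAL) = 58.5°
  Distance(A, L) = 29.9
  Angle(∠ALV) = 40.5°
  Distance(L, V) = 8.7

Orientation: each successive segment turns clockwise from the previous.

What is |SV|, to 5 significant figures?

35.677

S is at the origin; SQ runs at 148.1° with length 28.2, so Q = (-23.941, 14.902). ∠SQT = 122.9° gives QT at 91.000° from the x-axis; with |QT| = 28.8, T = (-24.444, 43.698). ∠QTA = 43.5° gives TA at -45.500° from the x-axis; with |TA| = 29.8, A = (-3.5565, 22.443). ∠TAL = 58.5° gives AL at -167.00° from the x-axis; with |AL| = 29.9, L = (-32.690, 15.717). ∠ALV = 40.5° gives LV at 53.500° from the x-axis; with |LV| = 8.7, V = (-27.515, 22.710). Then |SV| = |V − S| = 35.677.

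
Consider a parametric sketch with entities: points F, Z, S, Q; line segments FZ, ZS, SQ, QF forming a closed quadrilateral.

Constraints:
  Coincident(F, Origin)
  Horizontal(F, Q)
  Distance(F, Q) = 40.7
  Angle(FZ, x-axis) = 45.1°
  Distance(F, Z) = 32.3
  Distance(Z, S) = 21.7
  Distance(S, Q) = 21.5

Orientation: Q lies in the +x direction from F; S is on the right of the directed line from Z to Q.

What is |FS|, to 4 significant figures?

19.31

Checks: |ZS| = 21.70 ✓; |SQ| = 21.50 ✓.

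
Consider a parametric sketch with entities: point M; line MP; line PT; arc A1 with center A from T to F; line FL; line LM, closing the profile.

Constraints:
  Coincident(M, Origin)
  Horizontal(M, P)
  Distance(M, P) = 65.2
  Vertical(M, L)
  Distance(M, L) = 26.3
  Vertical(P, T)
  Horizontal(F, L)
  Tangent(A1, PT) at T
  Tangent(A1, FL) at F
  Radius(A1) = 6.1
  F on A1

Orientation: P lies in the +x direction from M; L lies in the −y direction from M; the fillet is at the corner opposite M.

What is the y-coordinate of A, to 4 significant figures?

-20.20

M is at the origin; M and P share the same y with |MP| = 65.2 and P on the +x side, so P = (65.20, 0.000). ML is vertical with |ML| = 26.3 and L on the −y side, so L = (0.000, -26.30). The virtual corner opposite M is at (65.20, -26.30). Tangency of A1 to PT means the radius AT is perpendicular to PT and tangency of A1 to FL means the radius AF is perpendicular to FL, with radius 6.1, so the center A sits 6.1 in from both sides at A = (59.10, -20.20). So A.y = -20.20.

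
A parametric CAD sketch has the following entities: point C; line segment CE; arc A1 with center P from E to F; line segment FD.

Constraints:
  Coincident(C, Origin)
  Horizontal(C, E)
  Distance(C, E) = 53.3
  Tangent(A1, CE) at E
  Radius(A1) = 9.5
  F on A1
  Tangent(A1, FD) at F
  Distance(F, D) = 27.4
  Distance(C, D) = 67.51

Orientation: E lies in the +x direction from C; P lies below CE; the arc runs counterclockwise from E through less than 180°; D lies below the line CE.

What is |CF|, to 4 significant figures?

46.53

Checks: |CE| = 53.30 ✓; |PF| = 9.500 ✓; ∠(PF, FD) = 90.00° ✓; |FD| = 27.40 ✓; |CD| = 67.51 ✓.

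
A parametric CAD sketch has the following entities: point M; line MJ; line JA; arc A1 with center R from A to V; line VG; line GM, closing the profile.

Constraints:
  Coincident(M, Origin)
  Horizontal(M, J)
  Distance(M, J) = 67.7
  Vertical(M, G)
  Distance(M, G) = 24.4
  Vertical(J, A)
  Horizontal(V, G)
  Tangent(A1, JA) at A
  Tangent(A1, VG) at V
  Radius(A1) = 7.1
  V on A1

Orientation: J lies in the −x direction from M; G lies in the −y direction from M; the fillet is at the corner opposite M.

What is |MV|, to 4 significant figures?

65.33

M is at the origin; M and J share the same y with |MJ| = 67.7 and J on the −x side, so J = (-67.70, 0.000). M and G share the same x with |MG| = 24.4 and G on the −y side, so G = (0.000, -24.40). The virtual corner opposite M is at (-67.70, -24.40). Since A1 is tangent to JA there, RA ⟂ JA and the tangent condition forces RV to be normal to VG, with radius 7.1, so the center R sits 7.1 in from both sides at R = (-60.60, -17.30). That places the tangent points at A = (-67.70, -17.30) on JA and V = (-60.60, -24.40) on VG. Then |MV| = |V − M| = 65.33.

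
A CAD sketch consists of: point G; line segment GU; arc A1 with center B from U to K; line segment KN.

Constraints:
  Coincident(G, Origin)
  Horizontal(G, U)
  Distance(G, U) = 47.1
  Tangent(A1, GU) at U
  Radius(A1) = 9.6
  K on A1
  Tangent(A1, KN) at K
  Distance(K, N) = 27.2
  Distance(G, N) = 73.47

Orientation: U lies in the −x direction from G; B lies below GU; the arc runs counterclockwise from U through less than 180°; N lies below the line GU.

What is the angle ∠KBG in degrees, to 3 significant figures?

145°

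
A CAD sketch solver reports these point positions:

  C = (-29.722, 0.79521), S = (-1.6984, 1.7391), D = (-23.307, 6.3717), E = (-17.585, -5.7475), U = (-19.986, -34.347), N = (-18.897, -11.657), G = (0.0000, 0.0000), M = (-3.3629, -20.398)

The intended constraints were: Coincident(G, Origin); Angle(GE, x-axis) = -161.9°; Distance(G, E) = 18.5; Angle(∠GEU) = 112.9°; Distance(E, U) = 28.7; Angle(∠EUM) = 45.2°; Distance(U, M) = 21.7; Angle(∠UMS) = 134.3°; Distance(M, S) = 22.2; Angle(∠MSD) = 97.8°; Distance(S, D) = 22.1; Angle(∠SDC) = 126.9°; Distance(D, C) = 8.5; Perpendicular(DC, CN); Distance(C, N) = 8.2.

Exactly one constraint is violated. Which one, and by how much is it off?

Distance(C, N) = 8.2 — off by 8.30.

G = (0.00, 0.00) ✓; GE at -161.9° ✓; |GE| = 18.50 ✓; ∠GEU = 112.9° ✓; |EU| = 28.70 ✓; ∠EUM = 45.20° ✓; |UM| = 21.70 ✓; ∠UMS = 134.3° ✓; |MS| = 22.20 ✓; ∠MSD = 97.80° ✓; |SD| = 22.10 ✓; ∠SDC = 126.9° ✓; |DC| = 8.500 ✓; ∠(DC, CN) = 90.00° ✓; |CN| = 16.50 ✗.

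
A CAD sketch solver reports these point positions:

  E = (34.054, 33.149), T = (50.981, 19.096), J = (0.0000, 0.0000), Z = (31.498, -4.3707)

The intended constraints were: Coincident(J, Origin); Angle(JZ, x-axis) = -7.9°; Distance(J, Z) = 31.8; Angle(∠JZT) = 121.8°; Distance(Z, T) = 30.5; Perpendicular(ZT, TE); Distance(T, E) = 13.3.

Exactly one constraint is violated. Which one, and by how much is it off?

Distance(T, E) = 13.3 — off by 8.70.

J = (0.00, 0.00) ✓; JZ at -7.900° ✓; |JZ| = 31.80 ✓; ∠JZT = 121.8° ✓; |ZT| = 30.50 ✓; ∠(ZT, TE) = 90.00° ✓; |TE| = 22.00 ✗.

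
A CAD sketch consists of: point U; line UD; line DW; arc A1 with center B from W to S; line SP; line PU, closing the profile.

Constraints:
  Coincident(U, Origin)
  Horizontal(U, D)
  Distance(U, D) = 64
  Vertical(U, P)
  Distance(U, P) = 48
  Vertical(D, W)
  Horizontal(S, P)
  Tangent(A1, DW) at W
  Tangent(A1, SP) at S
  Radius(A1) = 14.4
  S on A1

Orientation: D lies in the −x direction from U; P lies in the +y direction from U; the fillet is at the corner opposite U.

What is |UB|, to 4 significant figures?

59.91

U is at the origin; UD is horizontal with |UD| = 64.0 and D on the −x side, so D = (-64.00, 0.000). U and P share the same x with |UP| = 48.0 and P on the +y side, so P = (0.000, 48.00). The virtual corner opposite U is at (-64.00, 48.00). Since A1 is tangent to DW there, BW ⟂ DW and since A1 is tangent to SP there, BS ⟂ SP, with radius 14.4, so the center B sits 14.4 in from both sides at B = (-49.60, 33.60). Then |UB| = |B − U| = 59.91.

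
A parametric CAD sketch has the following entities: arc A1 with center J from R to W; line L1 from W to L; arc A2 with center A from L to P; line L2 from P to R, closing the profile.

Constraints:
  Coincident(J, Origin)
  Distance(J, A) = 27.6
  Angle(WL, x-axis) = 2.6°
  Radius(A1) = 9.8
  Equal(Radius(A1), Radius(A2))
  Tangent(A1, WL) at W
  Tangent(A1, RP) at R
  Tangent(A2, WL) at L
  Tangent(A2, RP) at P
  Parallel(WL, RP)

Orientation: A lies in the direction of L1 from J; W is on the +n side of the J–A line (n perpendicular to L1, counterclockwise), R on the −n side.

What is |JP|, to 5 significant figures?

29.288

Tangency of A1 to both parallel lines with radius 9.8 puts W and R at J ± 9.8·n: W = (-0.44456, 9.7899), R = (0.44456, -9.7899). Equal radii place L and P the same way about A: L = A + 9.8·n = (27.127, 11.042), P = A − 9.8·n = (28.016, -8.5379). Then |JP| = |P − J| = 29.288.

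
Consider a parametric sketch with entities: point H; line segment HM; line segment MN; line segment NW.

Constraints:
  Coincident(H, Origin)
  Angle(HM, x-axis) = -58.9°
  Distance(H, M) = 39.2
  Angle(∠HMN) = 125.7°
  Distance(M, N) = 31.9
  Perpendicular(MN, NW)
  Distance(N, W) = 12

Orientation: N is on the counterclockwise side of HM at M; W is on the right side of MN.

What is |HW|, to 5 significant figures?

70.155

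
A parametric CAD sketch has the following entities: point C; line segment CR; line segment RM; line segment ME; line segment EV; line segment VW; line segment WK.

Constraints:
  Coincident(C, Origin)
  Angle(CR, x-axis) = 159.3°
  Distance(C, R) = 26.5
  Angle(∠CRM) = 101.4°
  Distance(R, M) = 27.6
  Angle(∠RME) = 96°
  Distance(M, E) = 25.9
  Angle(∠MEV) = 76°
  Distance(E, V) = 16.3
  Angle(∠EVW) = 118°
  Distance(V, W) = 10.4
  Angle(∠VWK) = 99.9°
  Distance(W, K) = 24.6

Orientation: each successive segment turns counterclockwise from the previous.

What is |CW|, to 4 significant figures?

20.04

C is at the origin; CR runs at 159.3° with length 26.5, so R = (-24.79, 9.367). ∠CRM = 101.4° gives RM at -122.1° from the x-axis; with |RM| = 27.6, M = (-39.46, -14.01). ∠RME = 96.0° gives ME at -38.10° from the x-axis; with |ME| = 25.9, E = (-19.07, -29.99). ∠MEV = 76.0° gives EV at 65.90° from the x-axis; with |EV| = 16.3, V = (-12.42, -15.12). ∠EVW = 118.0° gives VW at 127.9° from the x-axis; with |VW| = 10.4, W = (-18.81, -6.909). Then |CW| = |W − C| = 20.04.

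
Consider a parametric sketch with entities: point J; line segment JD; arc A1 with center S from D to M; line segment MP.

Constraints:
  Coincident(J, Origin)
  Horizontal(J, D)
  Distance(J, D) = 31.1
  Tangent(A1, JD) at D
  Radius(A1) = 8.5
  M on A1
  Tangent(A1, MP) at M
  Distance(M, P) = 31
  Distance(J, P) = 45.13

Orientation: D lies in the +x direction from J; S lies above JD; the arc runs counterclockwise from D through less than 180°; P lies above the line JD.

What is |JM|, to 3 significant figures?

40.5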